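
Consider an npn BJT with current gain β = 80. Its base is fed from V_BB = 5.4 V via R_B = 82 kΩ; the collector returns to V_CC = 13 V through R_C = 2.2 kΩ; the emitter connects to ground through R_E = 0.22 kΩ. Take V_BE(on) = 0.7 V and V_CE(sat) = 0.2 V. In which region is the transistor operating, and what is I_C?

Assume active. Base-emitter loop: I_B = (V_BB − V_BE)/(R_B + (β+1)R_E) = (5.4 − 0.7)/(82 + 81×0.22) = 0.0471 mA.
I_C = β·I_B = 80×0.0471 = 3.77 mA.
V_CE = V_CC − I_C·R_C − I_E·R_E = 13 − 3.77×2.2 − 3.81×0.22 = 3.87 V > V_CE(sat), so the active-region assumption holds.

active; I_C ≈ 3.8 mA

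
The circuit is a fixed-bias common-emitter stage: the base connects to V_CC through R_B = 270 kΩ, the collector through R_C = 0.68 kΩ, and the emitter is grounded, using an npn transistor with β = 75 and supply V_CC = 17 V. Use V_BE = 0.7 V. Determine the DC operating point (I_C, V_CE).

Base loop: V_CC = I_B·R_B + V_BE, so I_B = (17 − 0.7)/270 kΩ = 0.0604 mA.
In the active region I_C = β·I_B = 75 × 0.0604 = 4.53 mA.
Collector loop: V_CE = V_CC − I_C·R_C = 17 − 4.53×0.68 = 13.9 V.
Since V_CE = 13.9 V > V_CE(sat) ≈ 0.2 V, the transistor is in the active region as assumed.

I_C ≈ 4.5 mA, V_CE ≈ 14 V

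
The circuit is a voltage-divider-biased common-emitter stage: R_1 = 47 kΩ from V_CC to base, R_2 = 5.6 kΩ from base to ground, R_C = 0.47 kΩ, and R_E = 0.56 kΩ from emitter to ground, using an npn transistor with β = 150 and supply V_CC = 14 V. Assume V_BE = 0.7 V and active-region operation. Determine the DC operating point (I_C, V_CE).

Thevenize the base divider: V_Th = V_CC·R_2/(R_1+R_2) = 14×5.6/52.6 = 1.49 V, R_Th = R_1‖R_2 = 5 kΩ.
Base-emitter loop: V_Th = I_B·R_Th + V_BE + (β+1)I_B·R_E, so I_B = (1.49 − 0.7) / (5 + 151×0.56) = 0.00883 mA.
I_C = β·I_B = 150×0.00883 = 1.32 mA, and I_E = (β+1)I_B = 1.33 mA.
V_CE = V_CC − I_C·R_C − I_E·R_E = 14 − 1.32×0.47 − 1.33×0.56 = 12.6 V.
V_CE = 12.6 V > 0.2 V confirms active-region operation.

I_C ≈ 1.3 mA, V_CE ≈ 13 V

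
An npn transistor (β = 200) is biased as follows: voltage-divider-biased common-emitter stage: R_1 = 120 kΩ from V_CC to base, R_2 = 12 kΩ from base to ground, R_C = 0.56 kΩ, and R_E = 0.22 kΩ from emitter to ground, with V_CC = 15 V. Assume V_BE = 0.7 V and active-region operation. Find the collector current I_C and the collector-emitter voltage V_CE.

I_C ≈ 2.4 mA, V_CE ≈ 13 V

Thevenize the base divider: V_Th = V_CC·R_2/(R_1+R_2) = 15×12/132 = 1.36 V, R_Th = R_1‖R_2 = 10.9 kΩ.
Base-emitter loop: V_Th = I_B·R_Th + V_BE + (β+1)I_B·R_E, so I_B = (1.36 − 0.7) / (10.9 + 201×0.22) = 0.012 mA.
I_C = β·I_B = 200×0.012 = 2.41 mA, and I_E = (β+1)I_B = 2.42 mA.
V_CE = V_CC − I_C·R_C − I_E·R_E = 15 − 2.41×0.56 − 2.42×0.22 = 13.1 V.
V_CE = 13.1 V > 0.2 V confirms active-region operation.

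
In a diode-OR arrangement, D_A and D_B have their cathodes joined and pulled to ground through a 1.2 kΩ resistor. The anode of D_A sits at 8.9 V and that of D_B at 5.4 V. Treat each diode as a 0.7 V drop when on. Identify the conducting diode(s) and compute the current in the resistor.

Assume both conduct. Then node N would need to be at both 8.9−0.7 = 8.2 V and 5.4−0.7 = 4.7 V, which is impossible.
Assume only D_A conducts: V_N = 8.9 − 0.7 = 8.2 V, so I_R = 8.2/1.2 = 6.83 mA.
Check D_B: its anode-to-cathode voltage is 5.4 − 8.2 = -2.8 V < 0.7 V, so it is off. The assumption is consistent.

Only D_A conducts; I_R ≈ 6.8 mA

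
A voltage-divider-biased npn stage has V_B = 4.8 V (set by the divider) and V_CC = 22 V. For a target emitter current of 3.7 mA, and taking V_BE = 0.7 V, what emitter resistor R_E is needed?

V_E = V_B − V_BE = 4.8 − 0.7 = 4.1 V.
R_E = V_E / I_E = 4.1 / 3.7 = 1.11 kΩ.

R_E ≈ 1.1 kΩ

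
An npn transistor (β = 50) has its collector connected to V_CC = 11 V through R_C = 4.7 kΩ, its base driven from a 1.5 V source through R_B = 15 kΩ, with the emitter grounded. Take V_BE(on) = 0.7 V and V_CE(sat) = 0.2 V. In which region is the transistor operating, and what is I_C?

Assume active: I_B = (1.5 − 0.7)/15 = 0.0533 mA, giving I_C = β·I_B = 2.67 mA.
But then V_CE = 11 − 2.67×4.7 = -1.53 V < V_CE(sat) = 0.2 V — impossible in the active region.
So the transistor is saturated. With V_CE = 0.2 V, I_C = (V_CC − 0.2)/R_C = 10.8/4.7 = 2.3 mA.
Check: β·I_B = 2.67 mA > I_C = 2.3 mA, confirming saturation.

saturation; I_C ≈ 2.3 mA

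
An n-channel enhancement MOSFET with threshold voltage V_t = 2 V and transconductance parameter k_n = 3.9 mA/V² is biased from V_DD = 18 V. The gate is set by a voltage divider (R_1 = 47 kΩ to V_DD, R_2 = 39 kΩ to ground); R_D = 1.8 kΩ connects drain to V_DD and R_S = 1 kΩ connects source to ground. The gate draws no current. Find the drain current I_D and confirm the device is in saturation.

I_D ≈ 4.6 mA

V_G = V_DD·R_2/(R_1+R_2) = 18×39/86 = 8.16 V.
Assume saturation: I_D = (k_n/2)(V_GS − V_t)² with V_GS = V_G − I_D·R_S = 8.16 − 1·I_D.
Substituting gives 1.95·I_D² − 25·I_D + 74.1 = 0, with roots I_D = 4.62 or 8.22 mA.
The root I_D = 8.22 mA gives V_GS = -0.0526 V ≤ V_t, so take I_D = 4.62 mA.
Then V_GS = 3.54 V and V_DS = V_DD − I_D(R_D+R_S) = 18 − 4.62×2.8 = 5.06 V.
Saturation requires V_DS ≥ V_GS − V_t = 1.54 V; 5.06 ≥ 1.54 ✓.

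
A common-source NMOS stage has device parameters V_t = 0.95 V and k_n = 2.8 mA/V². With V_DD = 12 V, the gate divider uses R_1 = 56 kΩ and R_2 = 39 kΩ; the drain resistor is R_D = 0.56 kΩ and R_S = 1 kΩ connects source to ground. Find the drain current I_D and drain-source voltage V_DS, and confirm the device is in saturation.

I_D ≈ 2.6 mA, V_DS ≈ 7.9 V

V_G = V_DD·R_2/(R_1+R_2) = 12×39/95 = 4.93 V.
Assume saturation: I_D = (k_n/2)(V_GS − V_t)² with V_GS = V_G − I_D·R_S = 4.93 − 1·I_D.
Substituting gives 1.4·I_D² − 12.1·I_D + 22.1 = 0, with roots I_D = 2.61 or 6.06 mA.
The root I_D = 6.06 mA gives V_GS = -1.13 V ≤ V_t, so take I_D = 2.61 mA.
Then V_GS = 2.32 V and V_DS = V_DD − I_D(R_D+R_S) = 12 − 2.61×1.56 = 7.93 V.
Saturation requires V_DS ≥ V_GS − V_t = 1.37 V; 7.93 ≥ 1.37 ✓.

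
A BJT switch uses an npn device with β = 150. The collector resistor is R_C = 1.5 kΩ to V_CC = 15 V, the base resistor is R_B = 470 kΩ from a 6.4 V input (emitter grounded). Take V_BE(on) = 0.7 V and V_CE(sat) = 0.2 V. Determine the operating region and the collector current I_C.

Assume active. Base-emitter loop: I_B = (V_BB − V_BE)/R_B = (6.4 − 0.7)/470 = 0.0121 mA.
I_C = β·I_B = 150×0.0121 = 1.82 mA.
V_CE = V_CC − I_C·R_C = 15 − 1.82×1.5 = 12.3 V > V_CE(sat), so the active-region assumption holds.

active; I_C ≈ 1.8 mA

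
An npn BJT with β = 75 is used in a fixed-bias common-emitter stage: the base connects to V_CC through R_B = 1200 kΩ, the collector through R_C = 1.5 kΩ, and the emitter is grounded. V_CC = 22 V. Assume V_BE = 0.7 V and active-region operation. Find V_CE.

Base loop: V_CC = I_B·R_B + V_BE, so I_B = (22 − 0.7)/1200 kΩ = 0.0178 mA.
In the active region I_C = β·I_B = 75 × 0.0178 = 1.33 mA.
Collector loop: V_CE = V_CC − I_C·R_C = 22 − 1.33×1.5 = 20 V.
Since V_CE = 20 V > V_CE(sat) ≈ 0.2 V, the transistor is in the active region as assumed.

V_CE ≈ 20 V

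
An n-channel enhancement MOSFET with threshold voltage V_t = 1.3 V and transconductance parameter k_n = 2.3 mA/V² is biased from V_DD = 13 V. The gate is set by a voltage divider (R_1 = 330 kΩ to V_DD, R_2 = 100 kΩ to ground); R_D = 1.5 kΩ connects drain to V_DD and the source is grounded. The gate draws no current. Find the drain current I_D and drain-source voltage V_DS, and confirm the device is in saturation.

V_G = V_DD·R_2/(R_1+R_2) = 13×100/430 = 3.02 V. With the source grounded, V_GS = V_G = 3.02 V.
Assume saturation: I_D = (k_n/2)(V_GS − V_t)² = (2.3/2)×(3.02 − 1.3)² = 1.15×1.72² = 3.42 mA.
V_DS = V_DD − I_D·R_D = 13 − 3.42×1.5 = 7.88 V.
Saturation requires V_DS ≥ V_GS − V_t = 1.72 V; 7.88 ≥ 1.72 ✓.

I_D ≈ 3.4 mA, V_DS ≈ 7.9 V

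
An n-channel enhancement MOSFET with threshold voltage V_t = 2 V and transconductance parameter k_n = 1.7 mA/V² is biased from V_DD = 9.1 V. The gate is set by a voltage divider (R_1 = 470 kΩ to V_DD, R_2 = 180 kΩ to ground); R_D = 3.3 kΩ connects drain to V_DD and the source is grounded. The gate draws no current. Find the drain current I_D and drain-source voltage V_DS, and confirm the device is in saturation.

I_D ≈ 0.23 mA, V_DS ≈ 8.3 V

V_G = V_DD·R_2/(R_1+R_2) = 9.1×180/650 = 2.52 V. With the source grounded, V_GS = V_G = 2.52 V.
Assume saturation: I_D = (k_n/2)(V_GS − V_t)² = (1.7/2)×(2.52 − 2)² = 0.85×0.52² = 0.23 mA.
V_DS = V_DD − I_D·R_D = 9.1 − 0.23×3.3 = 8.34 V.
Saturation requires V_DS ≥ V_GS − V_t = 0.52 V; 8.34 ≥ 0.52 ✓.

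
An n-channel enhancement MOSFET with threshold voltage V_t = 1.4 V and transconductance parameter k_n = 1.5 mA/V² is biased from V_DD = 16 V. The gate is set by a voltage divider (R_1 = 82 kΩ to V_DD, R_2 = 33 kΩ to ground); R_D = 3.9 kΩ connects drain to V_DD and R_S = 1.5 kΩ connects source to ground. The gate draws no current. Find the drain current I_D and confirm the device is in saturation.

I_D ≈ 1.3 mA

V_G = V_DD·R_2/(R_1+R_2) = 16×33/115 = 4.59 V.
Assume saturation: I_D = (k_n/2)(V_GS − V_t)² with V_GS = V_G − I_D·R_S = 4.59 − 1.5·I_D.
Substituting gives 1.69·I_D² − 8.18·I_D + 7.64 = 0, with roots I_D = 1.26 or 3.59 mA.
The root I_D = 3.59 mA gives V_GS = -0.786 V ≤ V_t, so take I_D = 1.26 mA.
Then V_GS = 2.7 V and V_DS = V_DD − I_D(R_D+R_S) = 16 − 1.26×5.4 = 9.18 V.
Saturation requires V_DS ≥ V_GS − V_t = 1.3 V; 9.18 ≥ 1.3 ✓.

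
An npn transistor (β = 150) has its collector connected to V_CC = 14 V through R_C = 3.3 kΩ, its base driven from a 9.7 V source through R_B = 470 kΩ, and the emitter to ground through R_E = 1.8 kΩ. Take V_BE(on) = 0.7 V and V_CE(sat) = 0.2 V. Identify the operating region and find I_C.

active; I_C ≈ 1.8 mA

Assume active. Base-emitter loop: I_B = (V_BB − V_BE)/(R_B + (β+1)R_E) = (9.7 − 0.7)/(470 + 151×1.8) = 0.0121 mA.
I_C = β·I_B = 150×0.0121 = 1.82 mA.
V_CE = V_CC − I_C·R_C − I_E·R_E = 14 − 1.82×3.3 − 1.83×1.8 = 4.7 V > V_CE(sat), so the active-region assumption holds.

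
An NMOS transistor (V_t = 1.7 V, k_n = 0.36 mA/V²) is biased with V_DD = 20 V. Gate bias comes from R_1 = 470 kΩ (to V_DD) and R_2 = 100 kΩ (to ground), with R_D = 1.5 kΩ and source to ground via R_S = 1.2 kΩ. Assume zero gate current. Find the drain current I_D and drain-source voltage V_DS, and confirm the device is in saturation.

V_G = V_DD·R_2/(R_1+R_2) = 20×100/570 = 3.51 V.
Assume saturation: I_D = (k_n/2)(V_GS − V_t)² with V_GS = V_G − I_D·R_S = 3.51 − 1.2·I_D.
Substituting gives 0.259·I_D² − 1.78·I_D + 0.589 = 0, with roots I_D = 0.348 or 6.52 mA.
The root I_D = 6.52 mA gives V_GS = -4.32 V ≤ V_t, so take I_D = 0.348 mA.
Then V_GS = 3.09 V and V_DS = V_DD − I_D(R_D+R_S) = 20 − 0.348×2.7 = 19.1 V.
Saturation requires V_DS ≥ V_GS − V_t = 1.39 V; 19.1 ≥ 1.39 ✓.

I_D ≈ 0.35 mA, V_DS ≈ 19 V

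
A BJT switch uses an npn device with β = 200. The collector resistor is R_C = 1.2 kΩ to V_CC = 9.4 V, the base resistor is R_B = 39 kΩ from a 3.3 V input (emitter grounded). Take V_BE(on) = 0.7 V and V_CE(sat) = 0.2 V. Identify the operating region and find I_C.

saturation; I_C ≈ 7.7 mA

Assume active: I_B = (3.3 − 0.7)/39 = 0.0667 mA, giving I_C = β·I_B = 13.3 mA.
But then V_CE = 9.4 − 13.3×1.2 = -6.6 V < V_CE(sat) = 0.2 V — impossible in the active region.
So the transistor is saturated. With V_CE = 0.2 V, I_C = (V_CC − 0.2)/R_C = 9.2/1.2 = 7.67 mA.
Check: β·I_B = 13.3 mA > I_C = 7.67 mA, confirming saturation.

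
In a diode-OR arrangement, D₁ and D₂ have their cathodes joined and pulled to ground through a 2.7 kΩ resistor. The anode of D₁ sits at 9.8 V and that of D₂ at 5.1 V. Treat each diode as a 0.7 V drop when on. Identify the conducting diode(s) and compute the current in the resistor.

Only D₁ conducts; I_R ≈ 3.4 mA

Assume both conduct. Then node N would need to be at both 9.8−0.7 = 9.1 V and 5.1−0.7 = 4.4 V, which is impossible.
Assume only D₁ conducts: V_N = 9.8 − 0.7 = 9.1 V, so I_R = 9.1/2.7 = 3.37 mA.
Check D₂: its anode-to-cathode voltage is 5.1 − 9.1 = -4 V < 0.7 V, so it is off. The assumption is consistent.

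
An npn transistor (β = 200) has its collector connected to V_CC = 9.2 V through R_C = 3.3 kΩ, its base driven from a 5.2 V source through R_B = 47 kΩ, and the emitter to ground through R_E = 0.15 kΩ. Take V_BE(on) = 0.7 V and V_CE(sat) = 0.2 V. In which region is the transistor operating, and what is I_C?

saturation; I_C ≈ 2.6 mA

Assume active: I_B = (5.2 − 0.7)/(47 + 201×0.15) = 0.0583 mA, I_C = β·I_B = 11.7 mA.
Then V_CE = 9.2 − 11.7×3.3 − 11.7×0.15 = -31.1 V < 0.2 V — the active assumption fails.
Re-solve with V_CE = 0.2 V. KCL at the emitter: V_E/R_E = (V_BB−0.7−V_E)/R_B + (V_CC−0.2−V_E)/R_C, giving V_E = 0.404 V.
I_C = (V_CC − 0.2 − V_E)/R_C = (9 − 0.404)/3.3 = 2.6 mA.
Check: I_B = (4.5 − 0.404)/47 = 0.0872 mA, and β·I_B = 17.4 mA > I_C, confirming saturation.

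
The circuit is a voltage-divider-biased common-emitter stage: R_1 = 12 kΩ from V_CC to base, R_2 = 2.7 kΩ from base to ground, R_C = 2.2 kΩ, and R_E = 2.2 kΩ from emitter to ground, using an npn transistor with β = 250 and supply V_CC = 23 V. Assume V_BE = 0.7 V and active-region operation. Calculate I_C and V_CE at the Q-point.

Thevenize the base divider: V_Th = V_CC·R_2/(R_1+R_2) = 23×2.7/14.7 = 4.22 V, R_Th = R_1‖R_2 = 2.2 kΩ.
Base-emitter loop: V_Th = I_B·R_Th + V_BE + (β+1)I_B·R_E, so I_B = (4.22 − 0.7) / (2.2 + 251×2.2) = 0.00636 mA.
I_C = β·I_B = 250×0.00636 = 1.59 mA, and I_E = (β+1)I_B = 1.6 mA.
V_CE = V_CC − I_C·R_C − I_E·R_E = 23 − 1.59×2.2 − 1.6×2.2 = 16 V.
V_CE = 16 V > 0.2 V confirms active-region operation.

I_C ≈ 1.6 mA, V_CE ≈ 16 V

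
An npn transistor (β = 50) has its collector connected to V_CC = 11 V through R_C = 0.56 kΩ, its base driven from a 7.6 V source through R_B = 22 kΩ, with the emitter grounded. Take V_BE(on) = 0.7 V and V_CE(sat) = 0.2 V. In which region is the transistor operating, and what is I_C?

Assume active. Base-emitter loop: I_B = (V_BB − V_BE)/R_B = (7.6 − 0.7)/22 = 0.314 mA.
I_C = β·I_B = 50×0.314 = 15.7 mA.
V_CE = V_CC − I_C·R_C = 11 − 15.7×0.56 = 2.22 V > V_CE(sat), so the active-region assumption holds.

active; I_C ≈ 16 mA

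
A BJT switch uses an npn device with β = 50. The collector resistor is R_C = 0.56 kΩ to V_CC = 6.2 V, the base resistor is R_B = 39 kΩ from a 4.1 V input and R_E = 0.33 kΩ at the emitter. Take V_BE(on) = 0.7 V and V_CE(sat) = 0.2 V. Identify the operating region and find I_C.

Assume active. Base-emitter loop: I_B = (V_BB − V_BE)/(R_B + (β+1)R_E) = (4.1 − 0.7)/(39 + 51×0.33) = 0.0609 mA.
I_C = β·I_B = 50×0.0609 = 3.04 mA.
V_CE = V_CC − I_C·R_C − I_E·R_E = 6.2 − 3.04×0.56 − 3.11×0.33 = 3.47 V > V_CE(sat), so the active-region assumption holds.

active; I_C ≈ 3 mA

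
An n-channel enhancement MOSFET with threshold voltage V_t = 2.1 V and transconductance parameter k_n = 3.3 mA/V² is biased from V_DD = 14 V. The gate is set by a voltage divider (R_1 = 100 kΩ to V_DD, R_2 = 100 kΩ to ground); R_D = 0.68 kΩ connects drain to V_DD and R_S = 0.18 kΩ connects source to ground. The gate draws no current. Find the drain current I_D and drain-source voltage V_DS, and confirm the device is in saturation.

V_G = V_DD·R_2/(R_1+R_2) = 14×100/200 = 7 V.
Assume saturation: I_D = (k_n/2)(V_GS − V_t)² with V_GS = V_G − I_D·R_S = 7 − 0.18·I_D.
Substituting gives 0.0535·I_D² − 3.91·I_D + 39.6 = 0, with roots I_D = 12.1 or 61 mA.
The root I_D = 61 mA gives V_GS = -3.98 V ≤ V_t, so take I_D = 12.1 mA.
Then V_GS = 4.81 V and V_DS = V_DD − I_D(R_D+R_S) = 14 − 12.1×0.86 = 3.55 V.
Saturation requires V_DS ≥ V_GS − V_t = 2.71 V; 3.55 ≥ 2.71 ✓.

I_D ≈ 12 mA, V_DS ≈ 3.6 V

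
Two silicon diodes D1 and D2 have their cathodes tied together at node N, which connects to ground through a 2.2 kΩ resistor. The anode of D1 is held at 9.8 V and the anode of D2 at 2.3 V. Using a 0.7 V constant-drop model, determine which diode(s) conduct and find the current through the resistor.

Only D1 conducts; I_R ≈ 4.1 mA

Assume both conduct. Then node N would need to be at both 9.8−0.7 = 9.1 V and 2.3−0.7 = 1.6 V, which is impossible.
Assume only D1 conducts: V_N = 9.8 − 0.7 = 9.1 V, so I_R = 9.1/2.2 = 4.14 mA.
Check D2: its anode-to-cathode voltage is 2.3 − 9.1 = -6.8 V < 0.7 V, so it is off. The assumption is consistent.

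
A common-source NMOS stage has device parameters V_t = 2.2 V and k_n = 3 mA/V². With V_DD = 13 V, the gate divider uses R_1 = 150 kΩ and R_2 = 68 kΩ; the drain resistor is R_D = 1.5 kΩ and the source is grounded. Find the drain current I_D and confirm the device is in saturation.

V_G = V_DD·R_2/(R_1+R_2) = 13×68/218 = 4.06 V. With the source grounded, V_GS = V_G = 4.06 V.
Assume saturation: I_D = (k_n/2)(V_GS − V_t)² = (3/2)×(4.06 − 2.2)² = 1.5×1.86² = 5.16 mA.
V_DS = V_DD − I_D·R_D = 13 − 5.16×1.5 = 5.26 V.
Saturation requires V_DS ≥ V_GS − V_t = 1.86 V; 5.26 ≥ 1.86 ✓.

I_D ≈ 5.2 mA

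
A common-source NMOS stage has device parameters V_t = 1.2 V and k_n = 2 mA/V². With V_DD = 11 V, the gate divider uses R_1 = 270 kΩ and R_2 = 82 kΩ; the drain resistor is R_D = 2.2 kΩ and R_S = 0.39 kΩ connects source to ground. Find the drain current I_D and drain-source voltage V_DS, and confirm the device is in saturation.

V_G = V_DD·R_2/(R_1+R_2) = 11×82/352 = 2.56 V.
Assume saturation: I_D = (k_n/2)(V_GS − V_t)² with V_GS = V_G − I_D·R_S = 2.56 − 0.39·I_D.
Substituting gives 0.152·I_D² − 2.06·I_D + 1.86 = 0, with roots I_D = 0.969 or 12.6 mA.
The root I_D = 12.6 mA gives V_GS = -2.35 V ≤ V_t, so take I_D = 0.969 mA.
Then V_GS = 2.18 V and V_DS = V_DD − I_D(R_D+R_S) = 11 − 0.969×2.59 = 8.49 V.
Saturation requires V_DS ≥ V_GS − V_t = 0.984 V; 8.49 ≥ 0.984 ✓.

I_D ≈ 0.97 mA, V_DS ≈ 8.5 V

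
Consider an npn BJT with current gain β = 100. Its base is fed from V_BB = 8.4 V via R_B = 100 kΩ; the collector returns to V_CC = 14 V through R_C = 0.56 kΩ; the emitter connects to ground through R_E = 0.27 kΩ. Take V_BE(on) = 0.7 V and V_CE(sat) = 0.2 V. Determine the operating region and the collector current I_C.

active; I_C ≈ 6.1 mA

Assume active. Base-emitter loop: I_B = (V_BB − V_BE)/(R_B + (β+1)R_E) = (8.4 − 0.7)/(100 + 101×0.27) = 0.0605 mA.
I_C = β·I_B = 100×0.0605 = 6.05 mA.
V_CE = V_CC − I_C·R_C − I_E·R_E = 14 − 6.05×0.56 − 6.11×0.27 = 8.96 V > V_CE(sat), so the active-region assumption holds.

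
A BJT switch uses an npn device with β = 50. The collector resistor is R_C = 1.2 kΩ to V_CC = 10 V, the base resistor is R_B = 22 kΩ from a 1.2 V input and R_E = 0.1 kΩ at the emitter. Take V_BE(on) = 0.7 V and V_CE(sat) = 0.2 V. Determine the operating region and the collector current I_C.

active; I_C ≈ 0.92 mA

Assume active. Base-emitter loop: I_B = (V_BB − V_BE)/(R_B + (β+1)R_E) = (1.2 − 0.7)/(22 + 51×0.1) = 0.0185 mA.
I_C = β·I_B = 50×0.0185 = 0.923 mA.
V_CE = V_CC − I_C·R_C − I_E·R_E = 10 − 0.923×1.2 − 0.941×0.1 = 8.8 V > V_CE(sat), so the active-region assumption holds.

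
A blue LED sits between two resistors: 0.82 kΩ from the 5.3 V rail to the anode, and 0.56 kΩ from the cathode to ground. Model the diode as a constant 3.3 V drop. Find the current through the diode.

The two resistors are in series with the diode, so KVL gives 5.3 = I·0.82 + 3.3 + I·0.56.
I = (5.3 − 3.3) / (0.82 + 0.56) kΩ = 2 / 1.38 = 1.45 mA.

I ≈ 1.4 mA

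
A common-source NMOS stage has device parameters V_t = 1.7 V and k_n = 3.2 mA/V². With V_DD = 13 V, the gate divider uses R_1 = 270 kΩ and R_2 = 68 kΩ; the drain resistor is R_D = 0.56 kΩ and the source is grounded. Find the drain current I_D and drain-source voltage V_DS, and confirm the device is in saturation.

V_G = V_DD·R_2/(R_1+R_2) = 13×68/338 = 2.62 V. With the source grounded, V_GS = V_G = 2.62 V.
Assume saturation: I_D = (k_n/2)(V_GS − V_t)² = (3.2/2)×(2.62 − 1.7)² = 1.6×0.915² = 1.34 mA.
V_DS = V_DD − I_D·R_D = 13 − 1.34×0.56 = 12.2 V.
Saturation requires V_DS ≥ V_GS − V_t = 0.915 V; 12.2 ≥ 0.915 ✓.

I_D ≈ 1.3 mA, V_DS ≈ 12 V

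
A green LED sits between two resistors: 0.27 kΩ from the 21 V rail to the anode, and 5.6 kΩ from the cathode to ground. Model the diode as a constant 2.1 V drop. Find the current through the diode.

The two resistors are in series with the diode, so KVL gives 21 = I·0.27 + 2.1 + I·5.6.
I = (21 − 2.1) / (0.27 + 5.6) kΩ = 18.9 / 5.87 = 3.22 mA.

I ≈ 3.2 mA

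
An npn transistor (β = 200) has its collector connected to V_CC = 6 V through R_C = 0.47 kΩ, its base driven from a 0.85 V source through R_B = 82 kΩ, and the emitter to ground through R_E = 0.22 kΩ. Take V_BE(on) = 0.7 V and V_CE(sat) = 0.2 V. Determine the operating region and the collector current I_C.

active; I_C ≈ 0.24 mA

Assume active. Base-emitter loop: I_B = (V_BB − V_BE)/(R_B + (β+1)R_E) = (0.85 − 0.7)/(82 + 201×0.22) = 0.00119 mA.
I_C = β·I_B = 200×0.00119 = 0.238 mA.
V_CE = V_CC − I_C·R_C − I_E·R_E = 6 − 0.238×0.47 − 0.239×0.22 = 5.84 V > V_CE(sat), so the active-region assumption holds.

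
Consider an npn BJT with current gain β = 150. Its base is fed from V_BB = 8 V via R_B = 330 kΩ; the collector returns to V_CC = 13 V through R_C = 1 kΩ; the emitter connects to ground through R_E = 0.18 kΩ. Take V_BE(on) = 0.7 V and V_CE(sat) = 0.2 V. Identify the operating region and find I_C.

Assume active. Base-emitter loop: I_B = (V_BB − V_BE)/(R_B + (β+1)R_E) = (8 − 0.7)/(330 + 151×0.18) = 0.0204 mA.
I_C = β·I_B = 150×0.0204 = 3.07 mA.
V_CE = V_CC − I_C·R_C − I_E·R_E = 13 − 3.07×1 − 3.09×0.18 = 9.38 V > V_CE(sat), so the active-region assumption holds.

active; I_C ≈ 3.1 mA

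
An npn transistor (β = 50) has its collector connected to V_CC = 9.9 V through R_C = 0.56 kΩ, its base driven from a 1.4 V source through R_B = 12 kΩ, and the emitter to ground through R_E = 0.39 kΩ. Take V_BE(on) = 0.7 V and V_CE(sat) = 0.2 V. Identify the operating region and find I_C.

Assume active. Base-emitter loop: I_B = (V_BB − V_BE)/(R_B + (β+1)R_E) = (1.4 − 0.7)/(12 + 51×0.39) = 0.022 mA.
I_C = β·I_B = 50×0.022 = 1.1 mA.
V_CE = V_CC − I_C·R_C − I_E·R_E = 9.9 − 1.1×0.56 − 1.12×0.39 = 8.85 V > V_CE(sat), so the active-region assumption holds.

active; I_C ≈ 1.1 mA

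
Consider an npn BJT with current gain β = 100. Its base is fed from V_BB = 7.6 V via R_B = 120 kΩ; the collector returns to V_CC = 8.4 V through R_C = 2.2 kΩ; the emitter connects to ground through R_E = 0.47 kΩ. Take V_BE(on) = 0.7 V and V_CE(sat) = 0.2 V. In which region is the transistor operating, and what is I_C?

Assume active: I_B = (7.6 − 0.7)/(120 + 101×0.47) = 0.0412 mA, I_C = β·I_B = 4.12 mA.
Then V_CE = 8.4 − 4.12×2.2 − 4.16×0.47 = -2.62 V < 0.2 V — the active assumption fails.
Re-solve with V_CE = 0.2 V. KCL at the emitter: V_E/R_E = (V_BB−0.7−V_E)/R_B + (V_CC−0.2−V_E)/R_C, giving V_E = 1.46 V.
I_C = (V_CC − 0.2 − V_E)/R_C = (8.2 − 1.46)/2.2 = 3.06 mA.
Check: I_B = (6.9 − 1.46)/120 = 0.0453 mA, and β·I_B = 4.53 mA > I_C, confirming saturation.

saturation; I_C ≈ 3.1 mA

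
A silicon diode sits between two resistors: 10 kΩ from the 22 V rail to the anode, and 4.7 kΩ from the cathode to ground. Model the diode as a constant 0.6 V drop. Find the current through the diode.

The two resistors are in series with the diode, so KVL gives 22 = I·10 + 0.6 + I·4.7.
I = (22 − 0.6) / (10 + 4.7) kΩ = 21.4 / 14.7 = 1.46 mA.

I ≈ 1.5 mA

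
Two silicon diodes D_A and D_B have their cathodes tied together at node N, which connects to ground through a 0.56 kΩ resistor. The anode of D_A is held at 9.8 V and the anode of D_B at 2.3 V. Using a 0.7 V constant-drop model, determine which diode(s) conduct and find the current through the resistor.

Only D_A conducts; I_R ≈ 16 mA

Assume both conduct. Then node N would need to be at both 9.8−0.7 = 9.1 V and 2.3−0.7 = 1.6 V, which is impossible.
Assume only D_A conducts: V_N = 9.8 − 0.7 = 9.1 V, so I_R = 9.1/0.56 = 16.2 mA.
Check D_B: its anode-to-cathode voltage is 2.3 − 9.1 = -6.8 V < 0.7 V, so it is off. The assumption is consistent.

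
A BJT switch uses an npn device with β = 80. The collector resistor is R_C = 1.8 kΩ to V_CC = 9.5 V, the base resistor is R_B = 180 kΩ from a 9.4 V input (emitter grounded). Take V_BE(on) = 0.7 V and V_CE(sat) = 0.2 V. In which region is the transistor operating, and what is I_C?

Assume active. Base-emitter loop: I_B = (V_BB − V_BE)/R_B = (9.4 − 0.7)/180 = 0.0483 mA.
I_C = β·I_B = 80×0.0483 = 3.87 mA.
V_CE = V_CC − I_C·R_C = 9.5 − 3.87×1.8 = 2.54 V > V_CE(sat), so the active-region assumption holds.

active; I_C ≈ 3.9 mA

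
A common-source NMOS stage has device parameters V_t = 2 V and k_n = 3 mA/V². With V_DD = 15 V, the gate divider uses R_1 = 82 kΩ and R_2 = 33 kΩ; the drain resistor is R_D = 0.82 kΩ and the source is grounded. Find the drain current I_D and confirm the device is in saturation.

V_G = V_DD·R_2/(R_1+R_2) = 15×33/115 = 4.3 V. With the source grounded, V_GS = V_G = 4.3 V.
Assume saturation: I_D = (k_n/2)(V_GS − V_t)² = (3/2)×(4.3 − 2)² = 1.5×2.3² = 7.97 mA.
V_DS = V_DD − I_D·R_D = 15 − 7.97×0.82 = 8.47 V.
Saturation requires V_DS ≥ V_GS − V_t = 2.3 V; 8.47 ≥ 2.3 ✓.

I_D ≈ 8 mA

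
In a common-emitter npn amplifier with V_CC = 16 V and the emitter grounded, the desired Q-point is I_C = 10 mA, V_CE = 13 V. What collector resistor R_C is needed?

R_C ≈ 0.3 kΩ

Collector loop: V_CC = I_C·R_C + V_CE.
R_C = (V_CC − V_CE)/I_C = (16 − 13)/10 = 0.3 kΩ.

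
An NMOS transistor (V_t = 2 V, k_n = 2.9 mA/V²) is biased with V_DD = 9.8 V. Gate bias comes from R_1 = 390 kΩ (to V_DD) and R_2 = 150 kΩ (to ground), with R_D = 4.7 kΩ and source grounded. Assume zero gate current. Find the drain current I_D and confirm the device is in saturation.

V_G = V_DD·R_2/(R_1+R_2) = 9.8×150/540 = 2.72 V. With the source grounded, V_GS = V_G = 2.72 V.
Assume saturation: I_D = (k_n/2)(V_GS − V_t)² = (2.9/2)×(2.72 − 2)² = 1.45×0.722² = 0.756 mA.
V_DS = V_DD − I_D·R_D = 9.8 − 0.756×4.7 = 6.25 V.
Saturation requires V_DS ≥ V_GS − V_t = 0.722 V; 6.25 ≥ 0.722 ✓.

I_D ≈ 0.76 mA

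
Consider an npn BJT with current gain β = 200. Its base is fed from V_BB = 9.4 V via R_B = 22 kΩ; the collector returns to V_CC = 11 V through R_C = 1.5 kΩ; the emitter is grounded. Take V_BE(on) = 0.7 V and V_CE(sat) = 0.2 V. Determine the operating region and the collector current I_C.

saturation; I_C ≈ 7.2 mA

Assume active: I_B = (9.4 − 0.7)/22 = 0.395 mA, giving I_C = β·I_B = 79.1 mA.
But then V_CE = 11 − 79.1×1.5 = -108 V < V_CE(sat) = 0.2 V — impossible in the active region.
So the transistor is saturated. With V_CE = 0.2 V, I_C = (V_CC − 0.2)/R_C = 10.8/1.5 = 7.2 mA.
Check: β·I_B = 79.1 mA > I_C = 7.2 mA, confirming saturation.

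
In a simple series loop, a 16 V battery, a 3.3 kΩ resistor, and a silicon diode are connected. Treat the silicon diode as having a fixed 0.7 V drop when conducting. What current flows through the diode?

I ≈ 4.6 mA

KVL around the loop: 16 = V_D + I·R = 0.7 + I × 3.3 kΩ.
So I = (16 − 0.7) / 3.3 kΩ = 15.3 / 3.3 = 4.64 mA.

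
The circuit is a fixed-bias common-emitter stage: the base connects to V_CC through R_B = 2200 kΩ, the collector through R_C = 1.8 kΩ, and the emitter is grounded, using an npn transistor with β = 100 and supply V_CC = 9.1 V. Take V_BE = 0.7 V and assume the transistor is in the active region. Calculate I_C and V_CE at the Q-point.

I_C ≈ 0.38 mA, V_CE ≈ 8.4 V

Base loop: V_CC = I_B·R_B + V_BE, so I_B = (9.1 − 0.7)/2200 kΩ = 0.00382 mA.
In the active region I_C = β·I_B = 100 × 0.00382 = 0.382 mA.
Collector loop: V_CE = V_CC − I_C·R_C = 9.1 − 0.382×1.8 = 8.41 V.
Since V_CE = 8.41 V > V_CE(sat) ≈ 0.2 V, the transistor is in the active region as assumed.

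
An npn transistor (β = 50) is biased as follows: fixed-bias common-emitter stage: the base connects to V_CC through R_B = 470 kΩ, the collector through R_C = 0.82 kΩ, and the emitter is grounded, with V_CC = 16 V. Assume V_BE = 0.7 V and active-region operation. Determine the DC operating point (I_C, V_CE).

I_C ≈ 1.6 mA, V_CE ≈ 15 V

Base loop: V_CC = I_B·R_B + V_BE, so I_B = (16 − 0.7)/470 kΩ = 0.0326 mA.
In the active region I_C = β·I_B = 50 × 0.0326 = 1.63 mA.
Collector loop: V_CE = V_CC − I_C·R_C = 16 − 1.63×0.82 = 14.7 V.
Since V_CE = 14.7 V > V_CE(sat) ≈ 0.2 V, the transistor is in the active region as assumed.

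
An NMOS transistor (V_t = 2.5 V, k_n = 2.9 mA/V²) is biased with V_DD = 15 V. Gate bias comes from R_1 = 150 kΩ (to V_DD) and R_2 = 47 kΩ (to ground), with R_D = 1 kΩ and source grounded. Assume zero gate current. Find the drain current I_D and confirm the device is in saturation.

V_G = V_DD·R_2/(R_1+R_2) = 15×47/197 = 3.58 V. With the source grounded, V_GS = V_G = 3.58 V.
Assume saturation: I_D = (k_n/2)(V_GS − V_t)² = (2.9/2)×(3.58 − 2.5)² = 1.45×1.08² = 1.69 mA.
V_DS = V_DD − I_D·R_D = 15 − 1.69×1 = 13.3 V.
Saturation requires V_DS ≥ V_GS − V_t = 1.08 V; 13.3 ≥ 1.08 ✓.

I_D ≈ 1.7 mA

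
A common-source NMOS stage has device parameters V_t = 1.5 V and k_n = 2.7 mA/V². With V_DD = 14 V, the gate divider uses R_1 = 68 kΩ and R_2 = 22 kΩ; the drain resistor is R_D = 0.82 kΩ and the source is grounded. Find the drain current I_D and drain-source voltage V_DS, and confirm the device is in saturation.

I_D ≈ 5 mA, V_DS ≈ 9.9 V

V_G = V_DD·R_2/(R_1+R_2) = 14×22/90 = 3.42 V. With the source grounded, V_GS = V_G = 3.42 V.
Assume saturation: I_D = (k_n/2)(V_GS − V_t)² = (2.7/2)×(3.42 − 1.5)² = 1.35×1.92² = 4.99 mA.
V_DS = V_DD − I_D·R_D = 14 − 4.99×0.82 = 9.91 V.
Saturation requires V_DS ≥ V_GS − V_t = 1.92 V; 9.91 ≥ 1.92 ✓.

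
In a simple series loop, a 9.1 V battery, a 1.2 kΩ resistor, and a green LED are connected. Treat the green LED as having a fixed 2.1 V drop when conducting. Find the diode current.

I ≈ 5.8 mA

KVL around the loop: 9.1 = V_D + I·R = 2.1 + I × 1.2 kΩ.
So I = (9.1 − 2.1) / 1.2 kΩ = 7 / 1.2 = 5.83 mA.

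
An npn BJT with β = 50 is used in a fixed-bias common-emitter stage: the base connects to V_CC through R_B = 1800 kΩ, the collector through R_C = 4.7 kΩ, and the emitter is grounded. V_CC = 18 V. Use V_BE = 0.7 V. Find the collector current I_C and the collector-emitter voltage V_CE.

Base loop: V_CC = I_B·R_B + V_BE, so I_B = (18 − 0.7)/1800 kΩ = 0.00961 mA.
In the active region I_C = β·I_B = 50 × 0.00961 = 0.481 mA.
Collector loop: V_CE = V_CC − I_C·R_C = 18 − 0.481×4.7 = 15.7 V.
Since V_CE = 15.7 V > V_CE(sat) ≈ 0.2 V, the transistor is in the active region as assumed.

I_C ≈ 0.48 mA, V_CE ≈ 16 V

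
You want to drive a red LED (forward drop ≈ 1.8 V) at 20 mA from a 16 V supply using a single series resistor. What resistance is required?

The resistor drops V_S − V_D = 16 − 1.8 = 14.2 V at 20 mA.
R = 14.2 V / 20 mA = 0.71 kΩ.

R ≈ 0.71 kΩ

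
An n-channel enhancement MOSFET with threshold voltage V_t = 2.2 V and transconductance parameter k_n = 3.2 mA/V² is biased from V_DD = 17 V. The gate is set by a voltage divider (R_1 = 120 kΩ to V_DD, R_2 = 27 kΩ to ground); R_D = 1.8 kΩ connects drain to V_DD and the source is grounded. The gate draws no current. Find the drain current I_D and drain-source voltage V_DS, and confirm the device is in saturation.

I_D ≈ 1.4 mA, V_DS ≈ 15 V

V_G = V_DD·R_2/(R_1+R_2) = 17×27/147 = 3.12 V. With the source grounded, V_GS = V_G = 3.12 V.
Assume saturation: I_D = (k_n/2)(V_GS − V_t)² = (3.2/2)×(3.12 − 2.2)² = 1.6×0.922² = 1.36 mA.
V_DS = V_DD − I_D·R_D = 17 − 1.36×1.8 = 14.5 V.
Saturation requires V_DS ≥ V_GS − V_t = 0.922 V; 14.5 ≥ 0.922 ✓.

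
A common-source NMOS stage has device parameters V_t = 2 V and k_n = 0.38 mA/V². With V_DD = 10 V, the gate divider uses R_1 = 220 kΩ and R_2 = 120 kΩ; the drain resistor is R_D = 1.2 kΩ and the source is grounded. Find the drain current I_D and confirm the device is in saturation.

I_D ≈ 0.44 mA

V_G = V_DD·R_2/(R_1+R_2) = 10×120/340 = 3.53 V. With the source grounded, V_GS = V_G = 3.53 V.
Assume saturation: I_D = (k_n/2)(V_GS − V_t)² = (0.38/2)×(3.53 − 2)² = 0.19×1.53² = 0.444 mA.
V_DS = V_DD − I_D·R_D = 10 − 0.444×1.2 = 9.47 V.
Saturation requires V_DS ≥ V_GS − V_t = 1.53 V; 9.47 ≥ 1.53 ✓.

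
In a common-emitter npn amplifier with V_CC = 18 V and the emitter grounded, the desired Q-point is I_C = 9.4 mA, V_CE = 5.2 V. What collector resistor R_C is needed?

Collector loop: V_CC = I_C·R_C + V_CE.
R_C = (V_CC − V_CE)/I_C = (18 − 5.2)/9.4 = 1.36 kΩ.

R_C ≈ 1.4 kΩ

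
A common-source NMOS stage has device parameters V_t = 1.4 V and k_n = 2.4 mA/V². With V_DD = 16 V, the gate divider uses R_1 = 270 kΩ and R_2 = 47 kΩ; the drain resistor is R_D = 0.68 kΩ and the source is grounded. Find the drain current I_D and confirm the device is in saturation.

V_G = V_DD·R_2/(R_1+R_2) = 16×47/317 = 2.37 V. With the source grounded, V_GS = V_G = 2.37 V.
Assume saturation: I_D = (k_n/2)(V_GS − V_t)² = (2.4/2)×(2.37 − 1.4)² = 1.2×0.972² = 1.13 mA.
V_DS = V_DD − I_D·R_D = 16 − 1.13×0.68 = 15.2 V.
Saturation requires V_DS ≥ V_GS − V_t = 0.972 V; 15.2 ≥ 0.972 ✓.

I_D ≈ 1.1 mA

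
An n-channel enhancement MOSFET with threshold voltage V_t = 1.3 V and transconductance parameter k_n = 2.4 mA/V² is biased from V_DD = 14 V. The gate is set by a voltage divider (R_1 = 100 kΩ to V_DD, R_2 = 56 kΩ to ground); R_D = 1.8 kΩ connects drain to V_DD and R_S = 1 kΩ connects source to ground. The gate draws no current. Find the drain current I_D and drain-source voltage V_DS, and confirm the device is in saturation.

V_G = V_DD·R_2/(R_1+R_2) = 14×56/156 = 5.03 V.
Assume saturation: I_D = (k_n/2)(V_GS − V_t)² with V_GS = V_G − I_D·R_S = 5.03 − 1·I_D.
Substituting gives 1.2·I_D² − 9.94·I_D + 16.7 = 0, with roots I_D = 2.33 or 5.95 mA.
The root I_D = 5.95 mA gives V_GS = -0.927 V ≤ V_t, so take I_D = 2.33 mA.
Then V_GS = 2.69 V and V_DS = V_DD − I_D(R_D+R_S) = 14 − 2.33×2.8 = 7.47 V.
Saturation requires V_DS ≥ V_GS − V_t = 1.39 V; 7.47 ≥ 1.39 ✓.

I_D ≈ 2.3 mA, V_DS ≈ 7.5 V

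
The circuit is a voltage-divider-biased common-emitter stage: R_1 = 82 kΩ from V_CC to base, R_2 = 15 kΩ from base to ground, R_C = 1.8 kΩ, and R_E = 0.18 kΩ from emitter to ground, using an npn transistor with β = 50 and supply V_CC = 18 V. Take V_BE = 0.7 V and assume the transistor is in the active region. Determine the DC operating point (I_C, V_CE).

I_C ≈ 4.8 mA, V_CE ≈ 8.5 V

Thevenize the base divider: V_Th = V_CC·R_2/(R_1+R_2) = 18×15/97 = 2.78 V, R_Th = R_1‖R_2 = 12.7 kΩ.
Base-emitter loop: V_Th = I_B·R_Th + V_BE + (β+1)I_B·R_E, so I_B = (2.78 − 0.7) / (12.7 + 51×0.18) = 0.0953 mA.
I_C = β·I_B = 50×0.0953 = 4.77 mA, and I_E = (β+1)I_B = 4.86 mA.
V_CE = V_CC − I_C·R_C − I_E·R_E = 18 − 4.77×1.8 − 4.86×0.18 = 8.55 V.
V_CE = 8.55 V > 0.2 V confirms active-region operation.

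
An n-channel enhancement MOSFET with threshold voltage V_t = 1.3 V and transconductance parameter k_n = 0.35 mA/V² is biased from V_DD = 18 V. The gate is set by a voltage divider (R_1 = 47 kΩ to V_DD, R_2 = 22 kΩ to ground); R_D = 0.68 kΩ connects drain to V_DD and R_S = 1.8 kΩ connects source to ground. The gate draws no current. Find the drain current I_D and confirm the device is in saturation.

I_D ≈ 1.1 mA

V_G = V_DD·R_2/(R_1+R_2) = 18×22/69 = 5.74 V.
Assume saturation: I_D = (k_n/2)(V_GS − V_t)² with V_GS = V_G − I_D·R_S = 5.74 − 1.8·I_D.
Substituting gives 0.567·I_D² − 3.8·I_D + 3.45 = 0, with roots I_D = 1.08 or 5.61 mA.
The root I_D = 5.61 mA gives V_GS = -4.36 V ≤ V_t, so take I_D = 1.08 mA.
Then V_GS = 3.79 V and V_DS = V_DD − I_D(R_D+R_S) = 18 − 1.08×2.48 = 15.3 V.
Saturation requires V_DS ≥ V_GS − V_t = 2.49 V; 15.3 ≥ 2.49 ✓.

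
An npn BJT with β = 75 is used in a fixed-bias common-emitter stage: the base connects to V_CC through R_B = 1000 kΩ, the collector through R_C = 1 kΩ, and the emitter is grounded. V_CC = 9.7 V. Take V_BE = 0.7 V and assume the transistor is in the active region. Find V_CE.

V_CE ≈ 9 V

Base loop: V_CC = I_B·R_B + V_BE, so I_B = (9.7 − 0.7)/1000 kΩ = 0.009 mA.
In the active region I_C = β·I_B = 75 × 0.009 = 0.675 mA.
Collector loop: V_CE = V_CC − I_C·R_C = 9.7 − 0.675×1 = 9.02 V.
Since V_CE = 9.02 V > V_CE(sat) ≈ 0.2 V, the transistor is in the active region as assumed.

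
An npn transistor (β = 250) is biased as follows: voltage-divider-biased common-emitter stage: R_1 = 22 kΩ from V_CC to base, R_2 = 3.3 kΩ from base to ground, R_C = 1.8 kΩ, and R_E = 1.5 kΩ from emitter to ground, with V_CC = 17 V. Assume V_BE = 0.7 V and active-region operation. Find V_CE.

Thevenize the base divider: V_Th = V_CC·R_2/(R_1+R_2) = 17×3.3/25.3 = 2.22 V, R_Th = R_1‖R_2 = 2.87 kΩ.
Base-emitter loop: V_Th = I_B·R_Th + V_BE + (β+1)I_B·R_E, so I_B = (2.22 − 0.7) / (2.87 + 251×1.5) = 0.004 mA.
I_C = β·I_B = 250×0.004 = 1 mA, and I_E = (β+1)I_B = 1 mA.
V_CE = V_CC − I_C·R_C − I_E·R_E = 17 − 1×1.8 − 1×1.5 = 13.7 V.
V_CE = 13.7 V > 0.2 V confirms active-region operation.

V_CE ≈ 14 V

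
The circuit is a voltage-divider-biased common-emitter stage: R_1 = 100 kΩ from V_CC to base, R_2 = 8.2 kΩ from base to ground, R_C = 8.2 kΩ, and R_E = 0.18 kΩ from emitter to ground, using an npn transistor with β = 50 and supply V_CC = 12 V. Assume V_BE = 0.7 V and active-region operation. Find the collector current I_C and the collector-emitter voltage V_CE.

I_C ≈ 0.62 mA, V_CE ≈ 6.8 V

Thevenize the base divider: V_Th = V_CC·R_2/(R_1+R_2) = 12×8.2/108 = 0.909 V, R_Th = R_1‖R_2 = 7.58 kΩ.
Base-emitter loop: V_Th = I_B·R_Th + V_BE + (β+1)I_B·R_E, so I_B = (0.909 − 0.7) / (7.58 + 51×0.18) = 0.0125 mA.
I_C = β·I_B = 50×0.0125 = 0.625 mA, and I_E = (β+1)I_B = 0.637 mA.
V_CE = V_CC − I_C·R_C − I_E·R_E = 12 − 0.625×8.2 − 0.637×0.18 = 6.76 V.
V_CE = 6.76 V > 0.2 V confirms active-region operation.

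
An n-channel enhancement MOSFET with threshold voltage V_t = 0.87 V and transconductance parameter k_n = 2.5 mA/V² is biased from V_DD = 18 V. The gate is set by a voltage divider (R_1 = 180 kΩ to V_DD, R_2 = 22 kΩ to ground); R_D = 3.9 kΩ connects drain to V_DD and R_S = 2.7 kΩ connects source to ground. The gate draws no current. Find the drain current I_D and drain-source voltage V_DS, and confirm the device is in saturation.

I_D ≈ 0.24 mA, V_DS ≈ 16 V

V_G = V_DD·R_2/(R_1+R_2) = 18×22/202 = 1.96 V.
Assume saturation: I_D = (k_n/2)(V_GS − V_t)² with V_GS = V_G − I_D·R_S = 1.96 − 2.7·I_D.
Substituting gives 9.11·I_D² − 8.36·I_D + 1.49 = 0, with roots I_D = 0.241 or 0.676 mA.
The root I_D = 0.676 mA gives V_GS = 0.134 V ≤ V_t, so take I_D = 0.241 mA.
Then V_GS = 1.31 V and V_DS = V_DD − I_D(R_D+R_S) = 18 − 0.241×6.6 = 16.4 V.
Saturation requires V_DS ≥ V_GS − V_t = 0.439 V; 16.4 ≥ 0.439 ✓.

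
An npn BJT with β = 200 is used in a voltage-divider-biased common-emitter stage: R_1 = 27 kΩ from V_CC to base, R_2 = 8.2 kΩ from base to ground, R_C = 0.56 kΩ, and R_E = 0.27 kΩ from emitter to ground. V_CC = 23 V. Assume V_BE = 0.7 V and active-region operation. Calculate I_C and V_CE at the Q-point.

I_C ≈ 15 mA, V_CE ≈ 10 V

Thevenize the base divider: V_Th = V_CC·R_2/(R_1+R_2) = 23×8.2/35.2 = 5.36 V, R_Th = R_1‖R_2 = 6.29 kΩ.
Base-emitter loop: V_Th = I_B·R_Th + V_BE + (β+1)I_B·R_E, so I_B = (5.36 − 0.7) / (6.29 + 201×0.27) = 0.0769 mA.
I_C = β·I_B = 200×0.0769 = 15.4 mA, and I_E = (β+1)I_B = 15.5 mA.
V_CE = V_CC − I_C·R_C − I_E·R_E = 23 − 15.4×0.56 − 15.5×0.27 = 10.2 V.
V_CE = 10.2 V > 0.2 V confirms active-region operation.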